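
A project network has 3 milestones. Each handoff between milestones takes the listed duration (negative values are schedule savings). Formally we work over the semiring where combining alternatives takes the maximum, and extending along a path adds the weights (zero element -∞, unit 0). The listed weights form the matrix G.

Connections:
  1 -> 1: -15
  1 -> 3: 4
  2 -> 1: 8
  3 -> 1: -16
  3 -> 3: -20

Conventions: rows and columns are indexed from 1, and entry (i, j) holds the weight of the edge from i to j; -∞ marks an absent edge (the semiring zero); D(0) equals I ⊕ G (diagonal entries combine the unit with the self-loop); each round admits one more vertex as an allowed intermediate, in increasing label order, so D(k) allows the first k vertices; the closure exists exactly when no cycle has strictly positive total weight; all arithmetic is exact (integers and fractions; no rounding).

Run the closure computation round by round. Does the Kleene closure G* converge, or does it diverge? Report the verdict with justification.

D(0):
  [0, -∞, 4]
  [8, 0, -∞]
  [-16, -∞, 0]
D(1):
  [0, -∞, 4]
  [8, 0, 12]
  [-16, -∞, 0]
D(2):
  [0, -∞, 4]
  [8, 0, 12]
  [-16, -∞, 0]
D(3):
  [0, -∞, 4]
  [8, 0, 12]
  [-16, -∞, 0]
Key observation: every diagonal entry stays at the unit through all rounds, so no improving cycle exists.
Answer: CONVERGES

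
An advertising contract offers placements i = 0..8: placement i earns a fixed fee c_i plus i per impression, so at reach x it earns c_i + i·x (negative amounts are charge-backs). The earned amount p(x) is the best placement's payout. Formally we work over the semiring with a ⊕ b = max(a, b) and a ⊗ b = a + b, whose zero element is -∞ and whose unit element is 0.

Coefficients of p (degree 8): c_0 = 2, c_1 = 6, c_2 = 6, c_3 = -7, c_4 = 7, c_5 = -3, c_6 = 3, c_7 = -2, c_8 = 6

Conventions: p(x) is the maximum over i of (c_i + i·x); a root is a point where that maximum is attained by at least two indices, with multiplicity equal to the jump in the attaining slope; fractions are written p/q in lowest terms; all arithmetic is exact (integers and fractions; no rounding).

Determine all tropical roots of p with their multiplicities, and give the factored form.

hull edge (i=0, c=2) to (i=1, c=6): slope 4, span 1
hull edge (i=1, c=6) to (i=4, c=7): slope 1/3, span 3
hull edge (i=4, c=7) to (i=8, c=6): slope -1/4, span 4
Factored form: p(x) = 6 ⊗ (x ⊕ (-4)) ⊗ (x ⊕ (-1/3)) ⊗ (x ⊕ (-1/3)) ⊗ (x ⊕ (-1/3)) ⊗ (x ⊕ 1/4) ⊗ (x ⊕ 1/4) ⊗ (x ⊕ 1/4) ⊗ (x ⊕ 1/4)
Answer: roots = -4 (mult 1), -1/3 (mult 3), 1/4 (mult 4)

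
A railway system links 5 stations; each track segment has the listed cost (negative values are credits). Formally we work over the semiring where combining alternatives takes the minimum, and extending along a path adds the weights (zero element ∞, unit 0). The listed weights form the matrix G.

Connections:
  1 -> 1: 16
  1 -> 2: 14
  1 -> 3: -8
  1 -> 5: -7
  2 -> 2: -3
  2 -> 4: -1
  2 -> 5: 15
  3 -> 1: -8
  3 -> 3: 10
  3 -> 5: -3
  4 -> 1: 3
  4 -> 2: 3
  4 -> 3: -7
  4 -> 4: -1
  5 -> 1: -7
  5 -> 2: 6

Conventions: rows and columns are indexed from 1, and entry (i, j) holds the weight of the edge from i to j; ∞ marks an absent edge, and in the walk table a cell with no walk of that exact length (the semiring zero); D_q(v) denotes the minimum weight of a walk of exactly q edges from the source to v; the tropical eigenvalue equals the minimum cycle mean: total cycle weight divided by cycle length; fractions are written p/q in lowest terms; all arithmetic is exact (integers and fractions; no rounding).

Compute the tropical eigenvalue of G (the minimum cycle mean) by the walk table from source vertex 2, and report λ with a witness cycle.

q=0: [∞, 0, ∞, ∞, ∞]
q=1: [∞, -3, ∞, -1, 15]
q=2: [2, -6, -8, -4, 12]
q=3: [-16, -9, -11, -7, -11]
q=4: [-19, -12, -24, -10, -23]
q=5: [-32, -17, -27, -13, -27]
Optimal cycle mean attained by: cycle 1->3->1, total (-8) + (-8), length 2.
Answer: λ = -8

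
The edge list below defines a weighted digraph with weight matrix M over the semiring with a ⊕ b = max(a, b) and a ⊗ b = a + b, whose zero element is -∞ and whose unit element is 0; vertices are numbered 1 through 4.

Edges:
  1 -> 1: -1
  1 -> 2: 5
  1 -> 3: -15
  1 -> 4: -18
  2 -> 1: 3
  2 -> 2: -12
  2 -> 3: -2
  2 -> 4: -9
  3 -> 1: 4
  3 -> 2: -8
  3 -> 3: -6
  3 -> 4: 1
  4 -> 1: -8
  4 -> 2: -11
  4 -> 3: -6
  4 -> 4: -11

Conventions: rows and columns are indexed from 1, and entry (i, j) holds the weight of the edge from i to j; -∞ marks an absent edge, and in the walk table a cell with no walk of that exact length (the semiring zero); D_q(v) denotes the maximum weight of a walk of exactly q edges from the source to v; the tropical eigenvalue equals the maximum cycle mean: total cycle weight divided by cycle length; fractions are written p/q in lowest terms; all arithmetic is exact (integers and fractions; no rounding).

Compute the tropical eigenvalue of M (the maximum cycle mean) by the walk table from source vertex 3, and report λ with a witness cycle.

q=0: [-∞, -∞, 0, -∞]
q=1: [4, -8, -6, 1]
q=2: [3, 9, -5, -5]
q=3: [12, 8, 7, 0]
q=4: [11, 17, 6, 8]
Optimal cycle mean attained by: cycle 1->2->1, total 5 + 3, length 2.
Answer: λ = 4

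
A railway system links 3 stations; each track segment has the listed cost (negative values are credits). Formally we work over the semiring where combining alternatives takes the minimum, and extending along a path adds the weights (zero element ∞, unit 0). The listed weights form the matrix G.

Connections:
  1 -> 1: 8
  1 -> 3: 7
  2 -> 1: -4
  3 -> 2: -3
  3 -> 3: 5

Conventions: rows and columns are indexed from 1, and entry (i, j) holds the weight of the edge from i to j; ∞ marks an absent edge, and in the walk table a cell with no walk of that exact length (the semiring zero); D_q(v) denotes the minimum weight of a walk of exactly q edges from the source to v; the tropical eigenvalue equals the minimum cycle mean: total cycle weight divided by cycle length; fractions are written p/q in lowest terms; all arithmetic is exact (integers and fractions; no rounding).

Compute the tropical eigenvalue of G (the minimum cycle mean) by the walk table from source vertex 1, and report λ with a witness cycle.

q=0: [0, ∞, ∞]
q=1: [8, ∞, 7]
q=2: [16, 4, 12]
q=3: [0, 9, 17]
Optimal cycle mean attained by: cycle 1->3->2->1, total 7 + (-3) + (-4), length 3.
Answer: λ = 0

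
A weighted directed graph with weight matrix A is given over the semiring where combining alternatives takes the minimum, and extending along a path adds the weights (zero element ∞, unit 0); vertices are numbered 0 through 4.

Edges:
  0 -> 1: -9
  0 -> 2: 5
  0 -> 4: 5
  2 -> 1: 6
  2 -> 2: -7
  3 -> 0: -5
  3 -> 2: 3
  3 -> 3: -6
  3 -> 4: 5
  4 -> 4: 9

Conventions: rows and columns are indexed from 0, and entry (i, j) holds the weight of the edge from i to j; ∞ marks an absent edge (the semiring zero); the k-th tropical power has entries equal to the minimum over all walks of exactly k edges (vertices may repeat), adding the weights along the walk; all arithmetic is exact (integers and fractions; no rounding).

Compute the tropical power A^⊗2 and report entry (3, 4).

A^⊗2:
  [∞, 11, -2, ∞, 14]
  [∞, ∞, ∞, ∞, ∞]
  [∞, -1, -14, ∞, ∞]
  [-11, -14, -4, -12, -1]
  [∞, ∞, ∞, ∞, 18]
Key observation: the optimum is the walk 3->3->4, with weight (-6) + 5 = -1.
Optimal value attained by: walk 3->3->4.
Answer: (A^⊗2)[3][4] = -1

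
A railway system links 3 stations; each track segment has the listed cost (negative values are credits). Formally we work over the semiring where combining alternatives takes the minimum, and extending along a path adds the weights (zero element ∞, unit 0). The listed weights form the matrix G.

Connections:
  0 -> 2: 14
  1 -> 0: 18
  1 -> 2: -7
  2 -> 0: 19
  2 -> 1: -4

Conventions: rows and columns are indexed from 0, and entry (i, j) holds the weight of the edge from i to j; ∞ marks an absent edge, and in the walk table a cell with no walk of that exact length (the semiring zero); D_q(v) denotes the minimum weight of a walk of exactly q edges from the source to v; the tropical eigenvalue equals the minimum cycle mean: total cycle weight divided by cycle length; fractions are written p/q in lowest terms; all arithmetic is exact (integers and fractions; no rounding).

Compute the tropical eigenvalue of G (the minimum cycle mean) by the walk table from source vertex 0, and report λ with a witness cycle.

q=0: [0, ∞, ∞]
q=1: [∞, ∞, 14]
q=2: [33, 10, ∞]
q=3: [28, ∞, 3]
Optimal cycle mean attained by: cycle 1->2->1, total (-7) + (-4), length 2.
Answer: λ = -11/2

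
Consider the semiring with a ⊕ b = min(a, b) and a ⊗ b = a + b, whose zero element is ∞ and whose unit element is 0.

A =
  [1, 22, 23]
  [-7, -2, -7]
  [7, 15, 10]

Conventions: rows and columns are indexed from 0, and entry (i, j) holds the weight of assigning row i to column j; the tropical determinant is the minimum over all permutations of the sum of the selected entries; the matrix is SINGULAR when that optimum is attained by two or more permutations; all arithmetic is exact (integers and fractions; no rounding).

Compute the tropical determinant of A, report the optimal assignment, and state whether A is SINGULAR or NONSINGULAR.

σ = (0, 1, 2): 1 + (-2) + 10 = 9
σ = (0, 2, 1): 1 + (-7) + 15 = 9
σ = (1, 0, 2): 22 + (-7) + 10 = 25
σ = (1, 2, 0): 22 + (-7) + 7 = 22
σ = (2, 0, 1): 23 + (-7) + 15 = 31
σ = (2, 1, 0): 23 + (-2) + 7 = 28
Optimal value attained by: σ = (0, 1, 2).
Answer: det⊕(A) = 9; verdict: SINGULAR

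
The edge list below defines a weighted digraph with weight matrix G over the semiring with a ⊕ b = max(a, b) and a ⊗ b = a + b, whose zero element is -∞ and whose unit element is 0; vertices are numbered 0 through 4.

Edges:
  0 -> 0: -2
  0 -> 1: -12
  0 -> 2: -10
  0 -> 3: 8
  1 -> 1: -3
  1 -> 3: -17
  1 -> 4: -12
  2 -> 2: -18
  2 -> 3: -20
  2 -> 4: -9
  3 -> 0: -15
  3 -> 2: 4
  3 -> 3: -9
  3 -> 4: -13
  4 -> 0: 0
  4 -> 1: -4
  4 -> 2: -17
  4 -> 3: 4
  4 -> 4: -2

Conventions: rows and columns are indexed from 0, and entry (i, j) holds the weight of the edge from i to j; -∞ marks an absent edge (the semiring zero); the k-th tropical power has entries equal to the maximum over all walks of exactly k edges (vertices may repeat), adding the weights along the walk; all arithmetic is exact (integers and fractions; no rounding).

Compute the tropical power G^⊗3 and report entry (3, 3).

G^⊗2:
  [-4, -14, 12, 6, -5]
  [-12, -6, -13, -8, -14]
  [-9, -13, -16, -5, -11]
  [-13, -17, -5, -7, -5]
  [-2, -6, 8, 8, -4]
G^⊗3:
  [-5, -9, 10, 4, 3]
  [-14, -9, -4, -4, -16]
  [-11, -15, -1, -1, -13]
  [-5, -9, -3, -1, -7]
  [-4, -8, 12, 6, -1]
Key observation: the optimum is the walk 3->2->4->3, with weight 4 + (-9) + 4 = -1.
Optimal value attained by: walk 3->2->4->3.
Answer: (G^⊗3)[3][3] = -1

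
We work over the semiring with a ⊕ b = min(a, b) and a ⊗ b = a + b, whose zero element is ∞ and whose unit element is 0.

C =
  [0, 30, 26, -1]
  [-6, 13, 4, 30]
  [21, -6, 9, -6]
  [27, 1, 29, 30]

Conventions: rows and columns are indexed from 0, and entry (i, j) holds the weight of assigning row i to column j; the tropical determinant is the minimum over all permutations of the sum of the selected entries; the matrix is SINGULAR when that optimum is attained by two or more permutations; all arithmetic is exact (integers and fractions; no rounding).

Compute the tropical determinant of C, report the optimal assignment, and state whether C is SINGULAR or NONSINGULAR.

σ = (0, 1, 2, 3): 0 + 13 + 9 + 30 = 52
σ = (0, 1, 3, 2): 0 + 13 + (-6) + 29 = 36
σ = (0, 2, 1, 3): 0 + 4 + (-6) + 30 = 28
σ = (0, 2, 3, 1): 0 + 4 + (-6) + 1 = -1
σ = (0, 3, 1, 2): 0 + 30 + (-6) + 29 = 53
σ = (0, 3, 2, 1): 0 + 30 + 9 + 1 = 40
σ = (1, 0, 2, 3): 30 + (-6) + 9 + 30 = 63
σ = (1, 0, 3, 2): 30 + (-6) + (-6) + 29 = 47
σ = (1, 2, 0, 3): 30 + 4 + 21 + 30 = 85
σ = (1, 2, 3, 0): 30 + 4 + (-6) + 27 = 55
σ = (1, 3, 0, 2): 30 + 30 + 21 + 29 = 110
σ = (1, 3, 2, 0): 30 + 30 + 9 + 27 = 96
σ = (2, 0, 1, 3): 26 + (-6) + (-6) + 30 = 44
σ = (2, 0, 3, 1): 26 + (-6) + (-6) + 1 = 15
σ = (2, 1, 0, 3): 26 + 13 + 21 + 30 = 90
σ = (2, 1, 3, 0): 26 + 13 + (-6) + 27 = 60
σ = (2, 3, 0, 1): 26 + 30 + 21 + 1 = 78
σ = (2, 3, 1, 0): 26 + 30 + (-6) + 27 = 77
σ = (3, 0, 1, 2): (-1) + (-6) + (-6) + 29 = 16
σ = (3, 0, 2, 1): (-1) + (-6) + 9 + 1 = 3
σ = (3, 1, 0, 2): (-1) + 13 + 21 + 29 = 62
σ = (3, 1, 2, 0): (-1) + 13 + 9 + 27 = 48
σ = (3, 2, 0, 1): (-1) + 4 + 21 + 1 = 25
σ = (3, 2, 1, 0): (-1) + 4 + (-6) + 27 = 24
Optimal value attained by: σ = (0, 2, 3, 1).
Answer: det⊕(C) = -1; verdict: NONSINGULAR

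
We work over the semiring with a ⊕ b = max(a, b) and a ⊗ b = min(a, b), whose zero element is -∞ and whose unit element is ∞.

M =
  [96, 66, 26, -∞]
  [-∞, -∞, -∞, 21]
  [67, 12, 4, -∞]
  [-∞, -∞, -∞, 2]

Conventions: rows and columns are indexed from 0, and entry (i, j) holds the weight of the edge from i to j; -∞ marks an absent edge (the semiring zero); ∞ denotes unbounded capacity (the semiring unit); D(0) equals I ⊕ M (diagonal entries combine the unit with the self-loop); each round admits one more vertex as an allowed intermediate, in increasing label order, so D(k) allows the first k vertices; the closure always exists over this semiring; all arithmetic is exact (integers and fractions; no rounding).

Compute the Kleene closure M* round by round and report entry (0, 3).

D(0):
  [∞, 66, 26, -∞]
  [-∞, ∞, -∞, 21]
  [67, 12, ∞, -∞]
  [-∞, -∞, -∞, ∞]
D(1):
  [∞, 66, 26, -∞]
  [-∞, ∞, -∞, 21]
  [67, 66, ∞, -∞]
  [-∞, -∞, -∞, ∞]
D(2):
  [∞, 66, 26, 21]
  [-∞, ∞, -∞, 21]
  [67, 66, ∞, 21]
  [-∞, -∞, -∞, ∞]
D(3):
  [∞, 66, 26, 21]
  [-∞, ∞, -∞, 21]
  [67, 66, ∞, 21]
  [-∞, -∞, -∞, ∞]
D(4):
  [∞, 66, 26, 21]
  [-∞, ∞, -∞, 21]
  [67, 66, ∞, 21]
  [-∞, -∞, -∞, ∞]
Answer: M*[0][3] = 21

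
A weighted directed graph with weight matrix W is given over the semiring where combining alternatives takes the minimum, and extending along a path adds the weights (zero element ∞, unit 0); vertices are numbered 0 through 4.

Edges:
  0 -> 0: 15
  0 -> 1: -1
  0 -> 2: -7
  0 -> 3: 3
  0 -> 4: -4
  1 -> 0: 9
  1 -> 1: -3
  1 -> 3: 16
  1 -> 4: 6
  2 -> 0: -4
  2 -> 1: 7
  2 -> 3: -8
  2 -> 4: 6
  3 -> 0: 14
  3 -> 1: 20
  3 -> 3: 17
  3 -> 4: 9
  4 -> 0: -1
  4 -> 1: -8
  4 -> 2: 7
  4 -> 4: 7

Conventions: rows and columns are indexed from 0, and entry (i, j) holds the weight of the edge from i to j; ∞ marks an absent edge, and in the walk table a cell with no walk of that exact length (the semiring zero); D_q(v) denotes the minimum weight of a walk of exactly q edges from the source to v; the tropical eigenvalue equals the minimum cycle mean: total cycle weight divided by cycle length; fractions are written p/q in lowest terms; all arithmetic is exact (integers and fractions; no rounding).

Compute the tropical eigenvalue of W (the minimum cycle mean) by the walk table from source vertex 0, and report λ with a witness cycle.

q=0: [0, ∞, ∞, ∞, ∞]
q=1: [15, -1, -7, 3, -4]
q=2: [-11, -12, 3, -15, -1]
q=3: [-3, -15, -18, -8, -15]
q=4: [-22, -23, -10, -26, -12]
q=5: [-14, -26, -29, -19, -26]
Optimal cycle mean attained by: cycle 0->2->0, total (-7) + (-4), length 2.
Answer: λ = -11/2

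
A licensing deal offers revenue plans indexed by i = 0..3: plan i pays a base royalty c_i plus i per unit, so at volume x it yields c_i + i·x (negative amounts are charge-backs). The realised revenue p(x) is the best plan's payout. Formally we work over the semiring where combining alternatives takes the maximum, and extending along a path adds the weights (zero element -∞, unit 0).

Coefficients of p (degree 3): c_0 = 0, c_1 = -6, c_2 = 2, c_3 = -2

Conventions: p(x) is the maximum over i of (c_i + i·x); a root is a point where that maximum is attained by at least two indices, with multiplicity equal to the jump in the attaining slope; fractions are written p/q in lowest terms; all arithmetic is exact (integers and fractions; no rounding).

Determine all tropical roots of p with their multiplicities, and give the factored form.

hull edge (i=0, c=0) to (i=2, c=2): slope 1, span 2
hull edge (i=2, c=2) to (i=3, c=-2): slope -4, span 1
Factored form: p(x) = -2 ⊗ (x ⊕ (-1)) ⊗ (x ⊕ (-1)) ⊗ (x ⊕ 4)
Answer: roots = -1 (mult 2), 4 (mult 1)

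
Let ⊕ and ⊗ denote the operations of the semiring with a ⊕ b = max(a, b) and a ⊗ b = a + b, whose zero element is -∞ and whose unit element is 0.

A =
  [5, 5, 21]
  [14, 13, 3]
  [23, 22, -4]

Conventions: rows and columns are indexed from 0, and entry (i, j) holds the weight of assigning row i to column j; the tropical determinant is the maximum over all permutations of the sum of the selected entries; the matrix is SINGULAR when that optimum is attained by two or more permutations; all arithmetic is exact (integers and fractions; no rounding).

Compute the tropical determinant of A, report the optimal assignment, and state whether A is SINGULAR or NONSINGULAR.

σ = (0, 1, 2): 5 + 13 + (-4) = 14
σ = (0, 2, 1): 5 + 3 + 22 = 30
σ = (1, 0, 2): 5 + 14 + (-4) = 15
σ = (1, 2, 0): 5 + 3 + 23 = 31
σ = (2, 0, 1): 21 + 14 + 22 = 57
σ = (2, 1, 0): 21 + 13 + 23 = 57
Optimal value attained by: σ = (2, 0, 1).
Answer: det⊕(A) = 57; verdict: SINGULAR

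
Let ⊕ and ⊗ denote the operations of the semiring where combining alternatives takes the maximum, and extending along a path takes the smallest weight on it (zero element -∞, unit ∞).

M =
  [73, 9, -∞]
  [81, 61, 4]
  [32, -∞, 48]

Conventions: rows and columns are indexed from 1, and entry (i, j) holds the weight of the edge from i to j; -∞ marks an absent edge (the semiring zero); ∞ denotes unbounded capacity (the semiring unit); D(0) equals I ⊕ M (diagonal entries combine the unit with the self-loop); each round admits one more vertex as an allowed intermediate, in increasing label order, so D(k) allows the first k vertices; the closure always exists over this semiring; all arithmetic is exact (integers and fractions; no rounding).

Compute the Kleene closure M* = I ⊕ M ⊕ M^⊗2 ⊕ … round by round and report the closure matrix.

D(0):
  [∞, 9, -∞]
  [81, ∞, 4]
  [32, -∞, ∞]
D(1):
  [∞, 9, -∞]
  [81, ∞, 4]
  [32, 9, ∞]
D(2):
  [∞, 9, 4]
  [81, ∞, 4]
  [32, 9, ∞]
D(3):
  [∞, 9, 4]
  [81, ∞, 4]
  [32, 9, ∞]
Answer: M* = [[∞, 9, 4], [81, ∞, 4], [32, 9, ∞]]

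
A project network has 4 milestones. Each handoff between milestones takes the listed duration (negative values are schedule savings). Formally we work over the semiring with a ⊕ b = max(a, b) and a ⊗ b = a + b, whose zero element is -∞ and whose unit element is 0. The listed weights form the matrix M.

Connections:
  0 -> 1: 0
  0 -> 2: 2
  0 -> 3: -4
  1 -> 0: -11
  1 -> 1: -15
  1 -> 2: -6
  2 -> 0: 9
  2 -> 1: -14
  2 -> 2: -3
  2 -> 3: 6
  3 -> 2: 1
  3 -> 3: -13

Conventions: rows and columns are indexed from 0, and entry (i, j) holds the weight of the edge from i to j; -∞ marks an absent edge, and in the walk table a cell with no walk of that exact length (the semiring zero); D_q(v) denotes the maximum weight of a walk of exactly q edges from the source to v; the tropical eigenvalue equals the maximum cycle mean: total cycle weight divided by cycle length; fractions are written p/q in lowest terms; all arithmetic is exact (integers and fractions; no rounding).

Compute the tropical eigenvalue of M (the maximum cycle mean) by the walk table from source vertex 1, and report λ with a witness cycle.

q=0: [-∞, 0, -∞, -∞]
q=1: [-11, -15, -6, -∞]
q=2: [3, -11, -9, 0]
q=3: [0, 3, 5, -1]
q=4: [14, 0, 2, 11]
Optimal cycle mean attained by: cycle 0->2->0, total 2 + 9, length 2.
Answer: λ = 11/2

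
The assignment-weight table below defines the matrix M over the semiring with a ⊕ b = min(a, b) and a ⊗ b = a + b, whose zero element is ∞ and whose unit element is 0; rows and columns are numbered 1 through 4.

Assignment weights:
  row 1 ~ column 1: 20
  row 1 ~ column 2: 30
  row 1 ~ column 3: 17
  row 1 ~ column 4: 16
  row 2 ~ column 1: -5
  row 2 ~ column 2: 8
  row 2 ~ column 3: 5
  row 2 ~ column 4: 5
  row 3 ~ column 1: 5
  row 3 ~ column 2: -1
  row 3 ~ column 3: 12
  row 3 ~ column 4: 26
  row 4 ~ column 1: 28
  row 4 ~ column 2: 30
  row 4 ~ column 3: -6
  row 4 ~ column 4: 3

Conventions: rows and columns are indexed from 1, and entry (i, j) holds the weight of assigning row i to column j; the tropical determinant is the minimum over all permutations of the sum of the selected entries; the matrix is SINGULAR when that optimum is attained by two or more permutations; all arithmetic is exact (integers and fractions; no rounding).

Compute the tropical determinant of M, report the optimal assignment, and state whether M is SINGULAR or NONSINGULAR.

σ = (1, 2, 3, 4): 20 + 8 + 12 + 3 = 43
σ = (1, 2, 4, 3): 20 + 8 + 26 + (-6) = 48
σ = (1, 3, 2, 4): 20 + 5 + (-1) + 3 = 27
σ = (1, 3, 4, 2): 20 + 5 + 26 + 30 = 81
σ = (1, 4, 2, 3): 20 + 5 + (-1) + (-6) = 18
σ = (1, 4, 3, 2): 20 + 5 + 12 + 30 = 67
σ = (2, 1, 3, 4): 30 + (-5) + 12 + 3 = 40
σ = (2, 1, 4, 3): 30 + (-5) + 26 + (-6) = 45
σ = (2, 3, 1, 4): 30 + 5 + 5 + 3 = 43
σ = (2, 3, 4, 1): 30 + 5 + 26 + 28 = 89
σ = (2, 4, 1, 3): 30 + 5 + 5 + (-6) = 34
σ = (2, 4, 3, 1): 30 + 5 + 12 + 28 = 75
σ = (3, 1, 2, 4): 17 + (-5) + (-1) + 3 = 14
σ = (3, 1, 4, 2): 17 + (-5) + 26 + 30 = 68
σ = (3, 2, 1, 4): 17 + 8 + 5 + 3 = 33
σ = (3, 2, 4, 1): 17 + 8 + 26 + 28 = 79
σ = (3, 4, 1, 2): 17 + 5 + 5 + 30 = 57
σ = (3, 4, 2, 1): 17 + 5 + (-1) + 28 = 49
σ = (4, 1, 2, 3): 16 + (-5) + (-1) + (-6) = 4
σ = (4, 1, 3, 2): 16 + (-5) + 12 + 30 = 53
σ = (4, 2, 1, 3): 16 + 8 + 5 + (-6) = 23
σ = (4, 2, 3, 1): 16 + 8 + 12 + 28 = 64
σ = (4, 3, 1, 2): 16 + 5 + 5 + 30 = 56
σ = (4, 3, 2, 1): 16 + 5 + (-1) + 28 = 48
Optimal value attained by: σ = (4, 1, 2, 3).
Answer: det⊕(M) = 4; verdict: NONSINGULAR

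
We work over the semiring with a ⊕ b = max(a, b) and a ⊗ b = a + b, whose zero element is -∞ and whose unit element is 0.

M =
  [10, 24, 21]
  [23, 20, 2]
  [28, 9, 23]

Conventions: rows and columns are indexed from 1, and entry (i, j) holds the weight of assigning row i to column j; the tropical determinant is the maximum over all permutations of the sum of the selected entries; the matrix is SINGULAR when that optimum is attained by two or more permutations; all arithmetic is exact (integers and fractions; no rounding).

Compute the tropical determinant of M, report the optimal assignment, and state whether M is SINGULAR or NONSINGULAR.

σ = (1, 2, 3): 10 + 20 + 23 = 53
σ = (1, 3, 2): 10 + 2 + 9 = 21
σ = (2, 1, 3): 24 + 23 + 23 = 70
σ = (2, 3, 1): 24 + 2 + 28 = 54
σ = (3, 1, 2): 21 + 23 + 9 = 53
σ = (3, 2, 1): 21 + 20 + 28 = 69
Optimal value attained by: σ = (2, 1, 3).
Answer: det⊕(M) = 70; verdict: NONSINGULAR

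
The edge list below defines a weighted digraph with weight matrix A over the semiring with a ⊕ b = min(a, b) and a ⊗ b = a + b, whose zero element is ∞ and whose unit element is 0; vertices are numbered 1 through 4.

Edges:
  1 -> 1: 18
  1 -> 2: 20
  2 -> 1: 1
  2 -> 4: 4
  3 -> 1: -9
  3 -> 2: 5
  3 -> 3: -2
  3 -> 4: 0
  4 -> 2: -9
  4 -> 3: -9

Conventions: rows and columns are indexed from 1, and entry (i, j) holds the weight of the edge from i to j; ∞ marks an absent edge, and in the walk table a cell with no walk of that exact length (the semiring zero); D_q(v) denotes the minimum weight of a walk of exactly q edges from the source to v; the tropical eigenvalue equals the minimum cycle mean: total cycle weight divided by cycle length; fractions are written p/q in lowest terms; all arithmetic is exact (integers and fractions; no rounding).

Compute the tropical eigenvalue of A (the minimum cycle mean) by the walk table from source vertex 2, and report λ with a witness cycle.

q=0: [∞, 0, ∞, ∞]
q=1: [1, ∞, ∞, 4]
q=2: [19, -5, -5, ∞]
q=3: [-14, 0, -7, -5]
q=4: [-16, -14, -14, -7]
Optimal cycle mean attained by: cycle 3->4->3, total 0 + (-9), length 2.
Answer: λ = -9/2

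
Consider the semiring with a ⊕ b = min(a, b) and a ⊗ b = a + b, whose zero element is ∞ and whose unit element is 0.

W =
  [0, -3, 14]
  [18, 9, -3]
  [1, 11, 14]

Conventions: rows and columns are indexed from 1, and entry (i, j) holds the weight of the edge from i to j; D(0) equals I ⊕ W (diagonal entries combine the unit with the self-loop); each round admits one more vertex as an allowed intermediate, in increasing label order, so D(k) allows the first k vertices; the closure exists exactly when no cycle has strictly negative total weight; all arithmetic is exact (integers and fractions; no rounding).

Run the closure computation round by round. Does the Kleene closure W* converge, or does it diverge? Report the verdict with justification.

D(0):
  [0, -3, 14]
  [18, 0, -3]
  [1, 11, 0]
D(1):
  [0, -3, 14]
  [18, 0, -3]
  [1, -2, 0]
Detection: at round 2, diagonal entry (3, 3) turns strictly negative.
Key observation: the cycle 3->1->2->3 has total weight 1 + (-3) + (-3), which is strictly negative.
Answer: DIVERGES — negative cycle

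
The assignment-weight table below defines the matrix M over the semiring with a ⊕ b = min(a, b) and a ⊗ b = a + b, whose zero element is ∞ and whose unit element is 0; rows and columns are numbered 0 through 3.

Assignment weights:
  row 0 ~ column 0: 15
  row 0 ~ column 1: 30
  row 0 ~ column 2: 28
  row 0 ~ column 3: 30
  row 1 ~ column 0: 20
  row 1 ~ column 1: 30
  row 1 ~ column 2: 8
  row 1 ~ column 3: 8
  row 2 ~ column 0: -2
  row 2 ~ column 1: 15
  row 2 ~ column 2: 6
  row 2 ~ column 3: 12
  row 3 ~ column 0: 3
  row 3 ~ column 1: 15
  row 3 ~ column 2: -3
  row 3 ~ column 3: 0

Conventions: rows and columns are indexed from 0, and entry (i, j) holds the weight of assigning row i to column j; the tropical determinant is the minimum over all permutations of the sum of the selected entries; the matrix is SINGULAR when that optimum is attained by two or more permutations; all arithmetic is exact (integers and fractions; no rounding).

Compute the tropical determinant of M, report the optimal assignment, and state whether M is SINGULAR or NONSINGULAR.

σ = (0, 1, 2, 3): 15 + 30 + 6 + 0 = 51
σ = (0, 1, 3, 2): 15 + 30 + 12 + (-3) = 54
σ = (0, 2, 1, 3): 15 + 8 + 15 + 0 = 38
σ = (0, 2, 3, 1): 15 + 8 + 12 + 15 = 50
σ = (0, 3, 1, 2): 15 + 8 + 15 + (-3) = 35
σ = (0, 3, 2, 1): 15 + 8 + 6 + 15 = 44
σ = (1, 0, 2, 3): 30 + 20 + 6 + 0 = 56
σ = (1, 0, 3, 2): 30 + 20 + 12 + (-3) = 59
σ = (1, 2, 0, 3): 30 + 8 + (-2) + 0 = 36
σ = (1, 2, 3, 0): 30 + 8 + 12 + 3 = 53
σ = (1, 3, 0, 2): 30 + 8 + (-2) + (-3) = 33
σ = (1, 3, 2, 0): 30 + 8 + 6 + 3 = 47
σ = (2, 0, 1, 3): 28 + 20 + 15 + 0 = 63
σ = (2, 0, 3, 1): 28 + 20 + 12 + 15 = 75
σ = (2, 1, 0, 3): 28 + 30 + (-2) + 0 = 56
σ = (2, 1, 3, 0): 28 + 30 + 12 + 3 = 73
σ = (2, 3, 0, 1): 28 + 8 + (-2) + 15 = 49
σ = (2, 3, 1, 0): 28 + 8 + 15 + 3 = 54
σ = (3, 0, 1, 2): 30 + 20 + 15 + (-3) = 62
σ = (3, 0, 2, 1): 30 + 20 + 6 + 15 = 71
σ = (3, 1, 0, 2): 30 + 30 + (-2) + (-3) = 55
σ = (3, 1, 2, 0): 30 + 30 + 6 + 3 = 69
σ = (3, 2, 0, 1): 30 + 8 + (-2) + 15 = 51
σ = (3, 2, 1, 0): 30 + 8 + 15 + 3 = 56
Optimal value attained by: σ = (1, 3, 0, 2).
Answer: det⊕(M) = 33; verdict: NONSINGULAR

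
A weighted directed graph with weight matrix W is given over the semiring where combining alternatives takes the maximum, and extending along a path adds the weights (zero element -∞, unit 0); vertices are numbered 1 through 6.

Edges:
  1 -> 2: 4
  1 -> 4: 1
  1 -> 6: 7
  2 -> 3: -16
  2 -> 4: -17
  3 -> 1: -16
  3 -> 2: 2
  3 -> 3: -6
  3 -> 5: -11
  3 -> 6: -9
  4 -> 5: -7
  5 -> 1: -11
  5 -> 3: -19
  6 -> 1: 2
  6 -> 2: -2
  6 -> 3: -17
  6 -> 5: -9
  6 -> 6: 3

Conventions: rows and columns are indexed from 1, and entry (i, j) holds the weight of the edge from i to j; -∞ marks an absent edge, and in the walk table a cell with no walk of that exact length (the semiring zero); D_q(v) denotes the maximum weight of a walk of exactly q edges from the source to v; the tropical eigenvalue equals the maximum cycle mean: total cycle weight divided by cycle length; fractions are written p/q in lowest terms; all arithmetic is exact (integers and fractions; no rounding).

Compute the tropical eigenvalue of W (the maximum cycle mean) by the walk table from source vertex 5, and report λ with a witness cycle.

q=0: [-∞, -∞, -∞, -∞, 0, -∞]
q=1: [-11, -∞, -19, -∞, -∞, -∞]
q=2: [-35, -7, -25, -10, -30, -4]
q=3: [-2, -6, -21, -24, -13, -1]
q=4: [1, 2, -18, -1, -10, 5]
q=5: [7, 5, -12, 2, -4, 8]
q=6: [10, 11, -9, 8, -1, 14]
Optimal cycle mean attained by: cycle 1->6->1, total 7 + 2, length 2.
Answer: λ = 9/2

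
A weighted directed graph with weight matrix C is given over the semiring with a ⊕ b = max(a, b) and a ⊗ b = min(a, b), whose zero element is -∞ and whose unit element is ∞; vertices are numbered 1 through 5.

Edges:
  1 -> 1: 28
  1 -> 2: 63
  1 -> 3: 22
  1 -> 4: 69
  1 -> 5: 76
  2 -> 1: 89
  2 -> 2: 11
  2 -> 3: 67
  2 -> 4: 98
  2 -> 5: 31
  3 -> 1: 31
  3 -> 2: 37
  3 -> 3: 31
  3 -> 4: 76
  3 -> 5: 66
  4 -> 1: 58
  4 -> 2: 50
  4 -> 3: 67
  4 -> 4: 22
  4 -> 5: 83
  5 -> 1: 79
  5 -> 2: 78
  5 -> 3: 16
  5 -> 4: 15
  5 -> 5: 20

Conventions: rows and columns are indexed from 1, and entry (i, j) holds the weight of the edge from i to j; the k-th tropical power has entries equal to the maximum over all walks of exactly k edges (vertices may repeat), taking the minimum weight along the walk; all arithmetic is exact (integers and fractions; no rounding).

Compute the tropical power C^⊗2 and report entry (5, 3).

C^⊗2:
  [76, 76, 67, 63, 69]
  [58, 63, 67, 69, 83]
  [66, 66, 67, 37, 76]
  [79, 78, 50, 67, 66]
  [78, 63, 67, 78, 76]
Key observation: the optimum is the walk 5->2->3, with weight 78 min 67 = 67.
Optimal value attained by: walk 5->2->3.
Answer: (C^⊗2)[5][3] = 67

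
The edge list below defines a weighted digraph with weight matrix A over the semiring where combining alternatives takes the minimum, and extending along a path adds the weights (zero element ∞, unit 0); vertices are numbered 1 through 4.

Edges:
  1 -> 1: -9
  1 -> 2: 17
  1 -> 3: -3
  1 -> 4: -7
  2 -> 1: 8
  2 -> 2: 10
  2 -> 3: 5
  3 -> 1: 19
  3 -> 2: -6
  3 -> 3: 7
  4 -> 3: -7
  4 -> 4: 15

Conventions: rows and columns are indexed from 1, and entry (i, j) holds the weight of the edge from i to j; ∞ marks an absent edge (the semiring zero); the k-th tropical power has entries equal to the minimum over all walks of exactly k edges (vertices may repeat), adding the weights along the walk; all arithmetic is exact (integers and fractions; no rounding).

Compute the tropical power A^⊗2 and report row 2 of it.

A^⊗2:
  [-18, -9, -14, -16]
  [-1, -1, 5, 1]
  [2, 1, -1, 12]
  [12, -13, 0, 30]
Answer: row 2 of A^⊗2 = [-1, -1, 5, 1]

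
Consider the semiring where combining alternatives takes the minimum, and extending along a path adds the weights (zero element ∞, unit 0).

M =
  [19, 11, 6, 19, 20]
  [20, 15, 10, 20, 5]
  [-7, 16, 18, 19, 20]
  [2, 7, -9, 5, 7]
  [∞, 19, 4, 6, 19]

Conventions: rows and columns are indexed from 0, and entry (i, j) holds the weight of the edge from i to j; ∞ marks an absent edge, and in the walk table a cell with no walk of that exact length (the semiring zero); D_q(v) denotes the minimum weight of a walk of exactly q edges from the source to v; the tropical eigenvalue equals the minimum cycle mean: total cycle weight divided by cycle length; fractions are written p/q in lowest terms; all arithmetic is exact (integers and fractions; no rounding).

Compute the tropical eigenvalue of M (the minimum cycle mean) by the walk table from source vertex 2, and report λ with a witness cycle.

q=0: [∞, ∞, 0, ∞, ∞]
q=1: [-7, 16, 18, 19, 20]
q=2: [11, 4, -1, 12, 13]
q=3: [-8, 15, 3, 17, 9]
q=4: [-4, 3, -2, 11, 12]
q=5: [-9, 7, 2, 15, 8]
Optimal cycle mean attained by: cycle 0->2->0, total 6 + (-7), length 2.
Answer: λ = -1/2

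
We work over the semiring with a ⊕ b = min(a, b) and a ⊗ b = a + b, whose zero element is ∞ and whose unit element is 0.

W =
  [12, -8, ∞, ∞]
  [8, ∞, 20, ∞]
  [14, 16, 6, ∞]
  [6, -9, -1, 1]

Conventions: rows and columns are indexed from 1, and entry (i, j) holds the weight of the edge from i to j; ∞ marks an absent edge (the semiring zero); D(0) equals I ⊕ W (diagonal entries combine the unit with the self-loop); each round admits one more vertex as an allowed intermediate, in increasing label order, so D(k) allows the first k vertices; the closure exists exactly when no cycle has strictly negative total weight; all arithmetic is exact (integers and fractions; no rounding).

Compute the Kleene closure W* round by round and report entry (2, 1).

D(0):
  [0, -8, ∞, ∞]
  [8, 0, 20, ∞]
  [14, 16, 0, ∞]
  [6, -9, -1, 0]
D(1):
  [0, -8, ∞, ∞]
  [8, 0, 20, ∞]
  [14, 6, 0, ∞]
  [6, -9, -1, 0]
D(2):
  [0, -8, 12, ∞]
  [8, 0, 20, ∞]
  [14, 6, 0, ∞]
  [-1, -9, -1, 0]
D(3):
  [0, -8, 12, ∞]
  [8, 0, 20, ∞]
  [14, 6, 0, ∞]
  [-1, -9, -1, 0]
D(4):
  [0, -8, 12, ∞]
  [8, 0, 20, ∞]
  [14, 6, 0, ∞]
  [-1, -9, -1, 0]
Answer: W*[2][1] = 8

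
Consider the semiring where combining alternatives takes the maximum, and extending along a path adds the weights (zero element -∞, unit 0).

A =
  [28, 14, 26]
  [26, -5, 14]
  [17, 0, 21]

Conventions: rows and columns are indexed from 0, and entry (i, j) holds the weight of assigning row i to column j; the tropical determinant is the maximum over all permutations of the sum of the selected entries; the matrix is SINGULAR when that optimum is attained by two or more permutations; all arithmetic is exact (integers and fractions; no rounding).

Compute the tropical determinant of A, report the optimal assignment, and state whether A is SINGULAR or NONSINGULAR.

σ = (0, 1, 2): 28 + (-5) + 21 = 44
σ = (0, 2, 1): 28 + 14 + 0 = 42
σ = (1, 0, 2): 14 + 26 + 21 = 61
σ = (1, 2, 0): 14 + 14 + 17 = 45
σ = (2, 0, 1): 26 + 26 + 0 = 52
σ = (2, 1, 0): 26 + (-5) + 17 = 38
Optimal value attained by: σ = (1, 0, 2).
Answer: det⊕(A) = 61; verdict: NONSINGULAR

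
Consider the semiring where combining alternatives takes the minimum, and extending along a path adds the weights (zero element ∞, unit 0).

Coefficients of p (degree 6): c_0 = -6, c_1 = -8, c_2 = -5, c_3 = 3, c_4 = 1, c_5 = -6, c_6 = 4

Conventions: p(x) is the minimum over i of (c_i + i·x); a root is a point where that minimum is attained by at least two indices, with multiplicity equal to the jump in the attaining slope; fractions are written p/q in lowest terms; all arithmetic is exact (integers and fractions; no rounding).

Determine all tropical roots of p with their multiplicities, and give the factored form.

hull edge (i=0, c=-6) to (i=1, c=-8): slope -2, span 1
hull edge (i=1, c=-8) to (i=5, c=-6): slope 1/2, span 4
hull edge (i=5, c=-6) to (i=6, c=4): slope 10, span 1
Factored form: p(x) = 4 ⊗ (x ⊕ (-10)) ⊗ (x ⊕ (-1/2)) ⊗ (x ⊕ (-1/2)) ⊗ (x ⊕ (-1/2)) ⊗ (x ⊕ (-1/2)) ⊗ (x ⊕ 2)
Answer: roots = -10 (mult 1), -1/2 (mult 4), 2 (mult 1)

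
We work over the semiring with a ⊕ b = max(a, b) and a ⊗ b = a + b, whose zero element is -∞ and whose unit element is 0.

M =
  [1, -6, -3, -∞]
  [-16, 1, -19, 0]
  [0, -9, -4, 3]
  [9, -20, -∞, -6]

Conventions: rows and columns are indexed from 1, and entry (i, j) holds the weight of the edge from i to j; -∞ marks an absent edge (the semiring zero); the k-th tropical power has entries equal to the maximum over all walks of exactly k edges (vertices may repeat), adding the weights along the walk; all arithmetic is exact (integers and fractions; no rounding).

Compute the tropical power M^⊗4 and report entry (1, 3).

M^⊗2:
  [2, -5, -2, 0]
  [9, 2, -18, 1]
  [12, -6, -3, -1]
  [10, 3, 6, -12]
M^⊗3:
  [9, -4, -1, 1]
  [10, 3, 6, 2]
  [13, 6, 9, 0]
  [11, 4, 7, 9]
M^⊗4:
  [10, 3, 6, 2]
  [11, 4, 7, 9]
  [14, 7, 10, 12]
  [18, 5, 8, 10]
Key observation: the optimum is the walk 1->3->4->1->3, with weight (-3) + 3 + 9 + (-3) = 6.
Optimal value attained by: walk 1->3->4->1->3.
Answer: (M^⊗4)[1][3] = 6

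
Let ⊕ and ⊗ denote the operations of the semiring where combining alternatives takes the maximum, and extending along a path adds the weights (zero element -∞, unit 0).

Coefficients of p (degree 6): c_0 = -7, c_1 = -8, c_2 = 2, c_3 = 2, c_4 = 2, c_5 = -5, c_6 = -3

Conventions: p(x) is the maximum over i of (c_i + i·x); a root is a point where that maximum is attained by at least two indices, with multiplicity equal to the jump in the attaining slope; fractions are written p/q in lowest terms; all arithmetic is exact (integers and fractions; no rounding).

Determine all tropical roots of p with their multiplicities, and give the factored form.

hull edge (i=0, c=-7) to (i=2, c=2): slope 9/2, span 2
hull edge (i=2, c=2) to (i=4, c=2): slope 0, span 2
hull edge (i=4, c=2) to (i=6, c=-3): slope -5/2, span 2
Factored form: p(x) = -3 ⊗ (x ⊕ (-9/2)) ⊗ (x ⊕ (-9/2)) ⊗ (x ⊕ 0) ⊗ (x ⊕ 0) ⊗ (x ⊕ 5/2) ⊗ (x ⊕ 5/2)
Answer: roots = -9/2 (mult 2), 0 (mult 2), 5/2 (mult 2)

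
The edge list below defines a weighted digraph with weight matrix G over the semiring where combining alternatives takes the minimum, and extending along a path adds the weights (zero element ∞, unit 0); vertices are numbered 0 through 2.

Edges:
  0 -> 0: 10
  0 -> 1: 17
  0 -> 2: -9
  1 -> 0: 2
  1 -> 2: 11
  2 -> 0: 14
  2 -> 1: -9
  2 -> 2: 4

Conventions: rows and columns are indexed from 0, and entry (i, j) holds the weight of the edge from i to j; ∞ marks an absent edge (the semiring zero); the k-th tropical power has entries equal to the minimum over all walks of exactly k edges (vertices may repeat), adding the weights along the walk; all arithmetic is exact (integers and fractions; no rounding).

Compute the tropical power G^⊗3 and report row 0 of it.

G^⊗2:
  [5, -18, -5]
  [12, 2, -7]
  [-7, -5, 2]
G^⊗3:
  [-16, -14, -7]
  [4, -16, -3]
  [-3, -7, -16]
Answer: row 0 of G^⊗3 = [-16, -14, -7]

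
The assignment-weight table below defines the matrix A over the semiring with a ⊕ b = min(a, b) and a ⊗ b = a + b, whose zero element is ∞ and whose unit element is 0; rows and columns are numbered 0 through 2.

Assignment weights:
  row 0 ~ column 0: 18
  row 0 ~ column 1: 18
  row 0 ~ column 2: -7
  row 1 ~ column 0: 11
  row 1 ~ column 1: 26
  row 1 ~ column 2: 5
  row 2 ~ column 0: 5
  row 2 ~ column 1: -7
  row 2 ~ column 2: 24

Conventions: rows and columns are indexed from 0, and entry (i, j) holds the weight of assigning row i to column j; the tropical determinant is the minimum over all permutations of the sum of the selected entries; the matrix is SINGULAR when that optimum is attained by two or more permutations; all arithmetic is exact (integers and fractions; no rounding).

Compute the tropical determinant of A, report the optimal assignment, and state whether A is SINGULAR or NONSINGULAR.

σ = (0, 1, 2): 18 + 26 + 24 = 68
σ = (0, 2, 1): 18 + 5 + (-7) = 16
σ = (1, 0, 2): 18 + 11 + 24 = 53
σ = (1, 2, 0): 18 + 5 + 5 = 28
σ = (2, 0, 1): (-7) + 11 + (-7) = -3
σ = (2, 1, 0): (-7) + 26 + 5 = 24
Optimal value attained by: σ = (2, 0, 1).
Answer: det⊕(A) = -3; verdict: NONSINGULAR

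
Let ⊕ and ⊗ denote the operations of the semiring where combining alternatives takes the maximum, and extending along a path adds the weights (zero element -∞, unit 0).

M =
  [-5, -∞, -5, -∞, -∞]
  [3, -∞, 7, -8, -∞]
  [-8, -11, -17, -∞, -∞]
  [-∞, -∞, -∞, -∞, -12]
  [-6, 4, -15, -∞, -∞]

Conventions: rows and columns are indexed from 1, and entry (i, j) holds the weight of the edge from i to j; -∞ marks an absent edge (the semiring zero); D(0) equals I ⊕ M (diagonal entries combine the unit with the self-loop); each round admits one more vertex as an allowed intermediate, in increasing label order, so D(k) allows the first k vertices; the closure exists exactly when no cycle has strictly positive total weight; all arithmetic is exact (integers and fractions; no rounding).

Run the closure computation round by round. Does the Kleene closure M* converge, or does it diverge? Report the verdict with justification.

D(0):
  [0, -∞, -5, -∞, -∞]
  [3, 0, 7, -8, -∞]
  [-8, -11, 0, -∞, -∞]
  [-∞, -∞, -∞, 0, -12]
  [-6, 4, -15, -∞, 0]
D(1):
  [0, -∞, -5, -∞, -∞]
  [3, 0, 7, -8, -∞]
  [-8, -11, 0, -∞, -∞]
  [-∞, -∞, -∞, 0, -12]
  [-6, 4, -11, -∞, 0]
D(2):
  [0, -∞, -5, -∞, -∞]
  [3, 0, 7, -8, -∞]
  [-8, -11, 0, -19, -∞]
  [-∞, -∞, -∞, 0, -12]
  [7, 4, 11, -4, 0]
D(3):
  [0, -16, -5, -24, -∞]
  [3, 0, 7, -8, -∞]
  [-8, -11, 0, -19, -∞]
  [-∞, -∞, -∞, 0, -12]
  [7, 4, 11, -4, 0]
D(4):
  [0, -16, -5, -24, -36]
  [3, 0, 7, -8, -20]
  [-8, -11, 0, -19, -31]
  [-∞, -∞, -∞, 0, -12]
  [7, 4, 11, -4, 0]
D(5):
  [0, -16, -5, -24, -36]
  [3, 0, 7, -8, -20]
  [-8, -11, 0, -19, -31]
  [-5, -8, -1, 0, -12]
  [7, 4, 11, -4, 0]
Key observation: every diagonal entry stays at the unit through all rounds, so no improving cycle exists.
Answer: CONVERGES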